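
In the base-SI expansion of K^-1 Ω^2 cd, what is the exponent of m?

4

Ω = kg·m²·s⁻³·A⁻².
So Ω² = kg²·m⁴·s⁻⁶·A⁻⁴.
Combining: K⁻¹·Ω²·cd = K⁻¹ · (kg²·m⁴·s⁻⁶·A⁻⁴) · cd = kg²·m⁴·s⁻⁶·A⁻⁴·K⁻¹·cd.
The exponent of m is 4.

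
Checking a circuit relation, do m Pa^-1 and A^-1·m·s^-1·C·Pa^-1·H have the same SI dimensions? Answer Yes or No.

No

Left side:
  Pa = N/m² (pressure = force per area),
      = kg·m⁻¹·s⁻².
  So Pa⁻¹ = kg⁻¹·m·s².
  Combining: m·Pa⁻¹ = m · (kg⁻¹·m·s²) = kg⁻¹·m²·s².
Right side:
  C = A·s = s·A (charge = current × time).
  Pa = N/m² (pressure = force per area),
      = kg·m⁻¹·s⁻².
  So Pa⁻¹ = kg⁻¹·m·s².
  H = Wb/A (inductance = flux per current),
      = kg·m²·s⁻²·A⁻².
  Combining: A⁻¹·m·s⁻¹·C·Pa⁻¹·H = A⁻¹ · m · s⁻¹ · (s·A) · (kg⁻¹·m·s²) · (kg·m²·s⁻²·A⁻²) = m⁴·A⁻².
Left is kg⁻¹·m²·s²; right is m⁴·A⁻² — different.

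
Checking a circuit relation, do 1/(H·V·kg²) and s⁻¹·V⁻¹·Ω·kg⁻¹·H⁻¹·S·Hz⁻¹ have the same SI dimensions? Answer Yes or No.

No

Left side:
  H = Wb/A (inductance = flux per current),
      = kg·m²·s⁻²·A⁻².
  So H⁻¹ = kg⁻¹·m⁻²·s²·A².
  V = W/A (potential = power per current),
      = kg·m²·s⁻³·A⁻¹.
  So V⁻¹ = kg⁻¹·m⁻²·s³·A.
  Combining: H⁻¹·V⁻¹·kg⁻² = (kg⁻¹·m⁻²·s²·A²) · (kg⁻¹·m⁻²·s³·A) · kg⁻² = kg⁻⁴·m⁻⁴·s⁵·A³.
Right side:
  V = kg·m²·s⁻³·A⁻¹.
  So V⁻¹ = kg⁻¹·m⁻²·s³·A.
  Ω = kg·m²·s⁻³·A⁻².
  H = kg·m²·s⁻²·A⁻².
  So H⁻¹ = kg⁻¹·m⁻²·s²·A².
  S = kg⁻¹·m⁻²·s³·A².
  Hz = s⁻¹.
  So Hz⁻¹ = s.
  Combining: s⁻¹·V⁻¹·Ω·kg⁻¹·H⁻¹·S·Hz⁻¹ = s⁻¹ · (kg⁻¹·m⁻²·s³·A) · (kg·m²·s⁻³·A⁻²) · kg⁻¹ · (kg⁻¹·m⁻²·s²·A²) · (kg⁻¹·m⁻²·s³·A²) · s = kg⁻³·m⁻⁴·s⁵·A³.
Left is kg⁻⁴·m⁻⁴·s⁵·A³; right is kg⁻³·m⁻⁴·s⁵·A³ — different.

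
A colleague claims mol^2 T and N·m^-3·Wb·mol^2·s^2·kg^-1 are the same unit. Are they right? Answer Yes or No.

Left side:
  T = kg·s⁻²·A⁻¹.
  Combining: mol²·T = mol² · (kg·s⁻²·A⁻¹) = kg·s⁻²·A⁻¹·mol².
Right side:
  N = kg·m·s⁻².
  Wb = kg·m²·s⁻²·A⁻¹.
  Combining: N·m⁻³·Wb·mol²·s²·kg⁻¹ = (kg·m·s⁻²) · m⁻³ · (kg·m²·s⁻²·A⁻¹) · mol² · s² · kg⁻¹ = kg·s⁻²·A⁻¹·mol².
Both reduce to kg·s⁻²·A⁻¹·mol².

Yes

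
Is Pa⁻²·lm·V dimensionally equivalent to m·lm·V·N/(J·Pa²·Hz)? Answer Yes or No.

Left side:
  Pa = N/m² (pressure = force per area),
      = kg·m⁻¹·s⁻².
  So Pa⁻² = kg⁻²·m²·s⁴.
  lm = cd·sr = cd (luminous flux; sr is dimensionless).
  V = W/A (potential = power per current),
      = kg·m²·s⁻³·A⁻¹.
  Combining: Pa⁻²·lm·V = (kg⁻²·m²·s⁴) · cd · (kg·m²·s⁻³·A⁻¹) = kg⁻¹·m⁴·s·A⁻¹·cd.
Right side:
  J = N·m (work = force × distance),
      = kg·m²·s⁻².
  So J⁻¹ = kg⁻¹·m⁻²·s².
  lm = cd·sr = cd (luminous flux; sr is dimensionless).
  Pa = N/m² (pressure = force per area),
      = kg·m⁻¹·s⁻².
  So Pa⁻² = kg⁻²·m²·s⁴.
  Hz = 1/s = s⁻¹ (frequency is cycles per second).
  So Hz⁻¹ = s.
  V = W/A (potential = power per current),
      = kg·m²·s⁻³·A⁻¹.
  N = kg·m/s² = kg·m·s⁻² (force = mass × acceleration).
  Combining: J⁻¹·m·lm·Pa⁻²·Hz⁻¹·V·N = (kg⁻¹·m⁻²·s²) · m · cd · (kg⁻²·m²·s⁴) · s · (kg·m²·s⁻³·A⁻¹) · (kg·m·s⁻²) = kg⁻¹·m⁴·s²·A⁻¹·cd.
Left is kg⁻¹·m⁴·s·A⁻¹·cd; right is kg⁻¹·m⁴·s²·A⁻¹·cd — different.

No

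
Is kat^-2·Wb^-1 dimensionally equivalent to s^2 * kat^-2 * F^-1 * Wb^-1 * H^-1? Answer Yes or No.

Yes

Left side:
  kat = s⁻¹·mol.
  So kat⁻² = s²·mol⁻².
  Wb = kg·m²·s⁻²·A⁻¹.
  So Wb⁻¹ = kg⁻¹·m⁻²·s²·A.
  Combining: kat⁻²·Wb⁻¹ = (s²·mol⁻²) · (kg⁻¹·m⁻²·s²·A) = kg⁻¹·m⁻²·s⁴·A·mol⁻².
Right side:
  kat = s⁻¹·mol.
  So kat⁻² = s²·mol⁻².
  F = kg⁻¹·m⁻²·s⁴·A².
  So F⁻¹ = kg·m²·s⁻⁴·A⁻².
  Wb = kg·m²·s⁻²·A⁻¹.
  So Wb⁻¹ = kg⁻¹·m⁻²·s²·A.
  H = kg·m²·s⁻²·A⁻².
  So H⁻¹ = kg⁻¹·m⁻²·s²·A².
  Combining: s²·kat⁻²·F⁻¹·Wb⁻¹·H⁻¹ = s² · (s²·mol⁻²) · (kg·m²·s⁻⁴·A⁻²) · (kg⁻¹·m⁻²·s²·A) · (kg⁻¹·m⁻²·s²·A²) = kg⁻¹·m⁻²·s⁴·A·mol⁻².
Both reduce to kg⁻¹·m⁻²·s⁴·A·mol⁻².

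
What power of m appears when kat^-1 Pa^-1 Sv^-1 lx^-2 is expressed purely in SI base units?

3

kat = mol/s = s⁻¹·mol (catalytic activity).
So kat⁻¹ = s·mol⁻¹.
Pa = N/m² (pressure = force per area),
    = kg·m⁻¹·s⁻².
So Pa⁻¹ = kg⁻¹·m·s².
Sv = J/kg (equivalent dose = energy per mass),
    = m²·s⁻².
So Sv⁻¹ = m⁻²·s².
lx = lm/m² (illuminance = luminous flux per area),
    = m⁻²·cd.
So lx⁻² = m⁴·cd⁻².
Combining: kat⁻¹·Pa⁻¹·Sv⁻¹·lx⁻² = (s·mol⁻¹) · (kg⁻¹·m·s²) · (m⁻²·s²) · (m⁴·cd⁻²) = kg⁻¹·m³·s⁵·mol⁻¹·cd⁻².
The exponent of m is 3.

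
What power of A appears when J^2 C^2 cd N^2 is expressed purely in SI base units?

J = kg·m²·s⁻².
So J² = kg²·m⁴·s⁻⁴.
C = s·A.
So C² = s²·A².
N = kg·m·s⁻².
So N² = kg²·m²·s⁻⁴.
Combining: J²·C²·cd·N² = (kg²·m⁴·s⁻⁴) · (s²·A²) · cd · (kg²·m²·s⁻⁴) = kg⁴·m⁶·s⁻⁶·A²·cd.
The exponent of A is 2.

2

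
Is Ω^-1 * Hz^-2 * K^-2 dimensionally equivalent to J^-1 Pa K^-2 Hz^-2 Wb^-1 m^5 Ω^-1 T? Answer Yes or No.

Left side:
  Ω = V/A (resistance = voltage per current),
      = kg·m²·s⁻³·A⁻².
  So Ω⁻¹ = kg⁻¹·m⁻²·s³·A².
  Hz = 1/s = s⁻¹ (frequency is cycles per second).
  So Hz⁻² = s².
  Combining: Ω⁻¹·Hz⁻²·K⁻² = (kg⁻¹·m⁻²·s³·A²) · s² · K⁻² = kg⁻¹·m⁻²·s⁵·A²·K⁻².
Right side:
  J = N·m (work = force × distance),
      = kg·m²·s⁻².
  So J⁻¹ = kg⁻¹·m⁻²·s².
  Pa = N/m² (pressure = force per area),
      = kg·m⁻¹·s⁻².
  Hz = 1/s = s⁻¹ (frequency is cycles per second).
  So Hz⁻² = s².
  Wb = V·s (flux: a volt is a weber per second),
      = kg·m²·s⁻²·A⁻¹.
  So Wb⁻¹ = kg⁻¹·m⁻²·s²·A.
  Ω = V/A (resistance = voltage per current),
      = kg·m²·s⁻³·A⁻².
  So Ω⁻¹ = kg⁻¹·m⁻²·s³·A².
  T = Wb/m² (flux density = flux per area),
      = kg·s⁻²·A⁻¹.
  Combining: J⁻¹·Pa·K⁻²·Hz⁻²·Wb⁻¹·m⁵·Ω⁻¹·T = (kg⁻¹·m⁻²·s²) · (kg·m⁻¹·s⁻²) · K⁻² · s² · (kg⁻¹·m⁻²·s²·A) · m⁵ · (kg⁻¹·m⁻²·s³·A²) · (kg·s⁻²·A⁻¹) = kg⁻¹·m⁻²·s⁵·A²·K⁻².
Both reduce to kg⁻¹·m⁻²·s⁵·A²·K⁻².

Yes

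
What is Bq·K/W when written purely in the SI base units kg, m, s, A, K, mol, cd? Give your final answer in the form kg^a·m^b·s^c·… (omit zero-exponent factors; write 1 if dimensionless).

kg⁻¹·m⁻²·s²·K

Bq = 1/s = s⁻¹ (activity is decays per second).
W = J/s (power = energy per time),
    = kg·m²·s⁻³.
So W⁻¹ = kg⁻¹·m⁻²·s³.
Combining: Bq·W⁻¹·K = s⁻¹ · (kg⁻¹·m⁻²·s³) · K = kg⁻¹·m⁻²·s²·K.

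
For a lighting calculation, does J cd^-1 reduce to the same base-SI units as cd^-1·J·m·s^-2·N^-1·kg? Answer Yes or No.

Left side:
  J = N·m (work = force × distance),
      = kg·m²·s⁻².
  Combining: J·cd⁻¹ = (kg·m²·s⁻²) · cd⁻¹ = kg·m²·s⁻²·cd⁻¹.
Right side:
  J = kg·m²·s⁻².
  N = kg·m·s⁻².
  So N⁻¹ = kg⁻¹·m⁻¹·s².
  Combining: cd⁻¹·J·m·s⁻²·N⁻¹·kg = cd⁻¹ · (kg·m²·s⁻²) · m · s⁻² · (kg⁻¹·m⁻¹·s²) · kg = kg·m²·s⁻²·cd⁻¹.
Both reduce to kg·m²·s⁻²·cd⁻¹.

Yes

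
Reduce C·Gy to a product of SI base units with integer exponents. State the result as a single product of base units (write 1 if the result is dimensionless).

m²·s⁻¹·A

C = A·s = s·A (charge = current × time).
Gy = J/kg (absorbed dose = energy per mass),
    = m²·s⁻².
Combining: C·Gy = (s·A) · (m²·s⁻²) = m²·s⁻¹·A.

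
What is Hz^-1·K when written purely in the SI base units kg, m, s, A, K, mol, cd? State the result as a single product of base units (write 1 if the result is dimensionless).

Hz = 1/s = s⁻¹ (frequency is cycles per second).
So Hz⁻¹ = s.
Combining: Hz⁻¹·K = s · K = s·K.

s·K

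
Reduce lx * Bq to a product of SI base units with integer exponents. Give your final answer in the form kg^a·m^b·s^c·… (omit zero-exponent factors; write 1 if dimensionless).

m⁻²·s⁻¹·cd

lx = lm/m² (illuminance = luminous flux per area),
    = m⁻²·cd.
Bq = 1/s = s⁻¹ (activity is decays per second).
Combining: lx·Bq = (m⁻²·cd) · s⁻¹ = m⁻²·s⁻¹·cd.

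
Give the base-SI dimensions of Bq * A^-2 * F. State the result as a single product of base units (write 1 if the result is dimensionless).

kg⁻¹·m⁻²·s³

Bq = 1/s = s⁻¹ (activity is decays per second).
F = C/V (capacitance = charge per voltage),
    = A·s/(kg·m²·s⁻³·A⁻¹) (substituting C and V),
    = kg⁻¹·m⁻²·s⁴·A².
Combining: Bq·A⁻²·F = s⁻¹ · A⁻² · (kg⁻¹·m⁻²·s⁴·A²) = kg⁻¹·m⁻²·s³.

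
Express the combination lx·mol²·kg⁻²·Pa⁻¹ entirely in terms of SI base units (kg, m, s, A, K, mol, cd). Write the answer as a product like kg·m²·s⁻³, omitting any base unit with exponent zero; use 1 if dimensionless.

lx = lm/m² (illuminance = luminous flux per area),
    = m⁻²·cd.
Pa = N/m² (pressure = force per area),
    = kg·m⁻¹·s⁻².
So Pa⁻¹ = kg⁻¹·m·s².
Combining: lx·mol²·kg⁻²·Pa⁻¹ = (m⁻²·cd) · mol² · kg⁻² · (kg⁻¹·m·s²) = kg⁻³·m⁻¹·s²·mol²·cd.

kg⁻³·m⁻¹·s²·mol²·cd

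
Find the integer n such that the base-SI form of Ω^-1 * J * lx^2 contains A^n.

2

Ω = V/A (resistance = voltage per current),
    = kg·m²·s⁻³·A⁻².
So Ω⁻¹ = kg⁻¹·m⁻²·s³·A².
J = N·m (work = force × distance),
    = kg·m²·s⁻².
lx = lm/m² (illuminance = luminous flux per area),
    = m⁻²·cd.
So lx² = m⁻⁴·cd².
Combining: Ω⁻¹·J·lx² = (kg⁻¹·m⁻²·s³·A²) · (kg·m²·s⁻²) · (m⁻⁴·cd²) = m⁻⁴·s·A²·cd².
The exponent of A is 2.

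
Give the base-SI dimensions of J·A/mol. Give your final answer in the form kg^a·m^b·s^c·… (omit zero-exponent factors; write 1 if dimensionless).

J = N·m (work = force × distance),
    = kg·m²·s⁻².
Combining: mol⁻¹·J·A = mol⁻¹ · (kg·m²·s⁻²) · A = kg·m²·s⁻²·A·mol⁻¹.

kg·m²·s⁻²·A·mol⁻¹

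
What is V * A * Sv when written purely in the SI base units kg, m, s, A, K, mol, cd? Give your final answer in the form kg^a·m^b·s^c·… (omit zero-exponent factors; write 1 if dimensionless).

kg·m⁴·s⁻⁵

V = W/A (potential = power per current),
    = kg·m²·s⁻³·A⁻¹.
Sv = J/kg (equivalent dose = energy per mass),
    = m²·s⁻².
Combining: V·A·Sv = (kg·m²·s⁻³·A⁻¹) · A · (m²·s⁻²) = kg·m⁴·s⁻⁵.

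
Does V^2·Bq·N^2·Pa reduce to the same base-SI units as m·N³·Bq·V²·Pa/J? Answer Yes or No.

Left side:
  V = W/A (potential = power per current),
      = kg·m²·s⁻³·A⁻¹.
  So V² = kg²·m⁴·s⁻⁶·A⁻².
  Bq = 1/s = s⁻¹ (activity is decays per second).
  N = kg·m/s² = kg·m·s⁻² (force = mass × acceleration).
  So N² = kg²·m²·s⁻⁴.
  Pa = N/m² (pressure = force per area),
      = kg·m⁻¹·s⁻².
  Combining: V²·Bq·N²·Pa = (kg²·m⁴·s⁻⁶·A⁻²) · s⁻¹ · (kg²·m²·s⁻⁴) · (kg·m⁻¹·s⁻²) = kg⁵·m⁵·s⁻¹³·A⁻².
Right side:
  N = kg·m·s⁻².
  So N³ = kg³·m³·s⁻⁶.
  Bq = s⁻¹.
  J = kg·m²·s⁻².
  So J⁻¹ = kg⁻¹·m⁻²·s².
  V = kg·m²·s⁻³·A⁻¹.
  So V² = kg²·m⁴·s⁻⁶·A⁻².
  Pa = kg·m⁻¹·s⁻².
  Combining: m·N³·Bq·J⁻¹·V²·Pa = m · (kg³·m³·s⁻⁶) · s⁻¹ · (kg⁻¹·m⁻²·s²) · (kg²·m⁴·s⁻⁶·A⁻²) · (kg·m⁻¹·s⁻²) = kg⁵·m⁵·s⁻¹³·A⁻².
Both reduce to kg⁵·m⁵·s⁻¹³·A⁻².

Yes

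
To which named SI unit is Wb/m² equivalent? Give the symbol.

T

Wb = V·s (flux: a volt is a weber per second),
    = kg·m²·s⁻²·A⁻¹.
Combining: Wb·m⁻² = (kg·m²·s⁻²·A⁻¹) · m⁻² = kg·s⁻²·A⁻¹.
kg·s⁻²·A⁻¹ is the base-SI form of the tesla.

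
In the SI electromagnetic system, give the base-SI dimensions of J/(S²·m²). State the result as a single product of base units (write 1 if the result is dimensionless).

S = 1/Ω (conductance is reciprocal resistance),
    = kg⁻¹·m⁻²·s³·A².
So S⁻² = kg²·m⁴·s⁻⁶·A⁻⁴.
J = N·m (work = force × distance),
    = kg·m²·s⁻².
Combining: S⁻²·m⁻²·J = (kg²·m⁴·s⁻⁶·A⁻⁴) · m⁻² · (kg·m²·s⁻²) = kg³·m⁴·s⁻⁸·A⁻⁴.

kg³·m⁴·s⁻⁸·A⁻⁴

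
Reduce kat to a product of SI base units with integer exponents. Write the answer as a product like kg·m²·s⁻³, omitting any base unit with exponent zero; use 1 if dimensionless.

s⁻¹·mol

kat = mol/s = s⁻¹·mol (catalytic activity).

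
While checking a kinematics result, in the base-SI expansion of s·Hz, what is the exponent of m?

Hz = 1/s = s⁻¹ (frequency is cycles per second).
Combining: s·Hz = s · s⁻¹ = 1.
The exponent of m is 0.

0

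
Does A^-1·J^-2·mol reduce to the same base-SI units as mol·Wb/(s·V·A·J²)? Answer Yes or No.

Left side:
  J = N·m (work = force × distance),
      = kg·m²·s⁻².
  So J⁻² = kg⁻²·m⁻⁴·s⁴.
  Combining: A⁻¹·J⁻²·mol = A⁻¹ · (kg⁻²·m⁻⁴·s⁴) · mol = kg⁻²·m⁻⁴·s⁴·A⁻¹·mol.
Right side:
  Wb = V·s (flux: a volt is a weber per second),
      = kg·m²·s⁻²·A⁻¹.
  V = W/A (potential = power per current),
      = kg·m²·s⁻³·A⁻¹.
  So V⁻¹ = kg⁻¹·m⁻²·s³·A.
  J = N·m (work = force × distance),
      = kg·m²·s⁻².
  So J⁻² = kg⁻²·m⁻⁴·s⁴.
  Combining: s⁻¹·mol·Wb·V⁻¹·A⁻¹·J⁻² = s⁻¹ · mol · (kg·m²·s⁻²·A⁻¹) · (kg⁻¹·m⁻²·s³·A) · A⁻¹ · (kg⁻²·m⁻⁴·s⁴) = kg⁻²·m⁻⁴·s⁴·A⁻¹·mol.
Both reduce to kg⁻²·m⁻⁴·s⁴·A⁻¹·mol.

Yes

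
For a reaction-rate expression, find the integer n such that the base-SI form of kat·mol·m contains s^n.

-1

kat = mol/s = s⁻¹·mol (catalytic activity).
Combining: kat·mol·m = (s⁻¹·mol) · mol · m = m·s⁻¹·mol².
The exponent of s is -1.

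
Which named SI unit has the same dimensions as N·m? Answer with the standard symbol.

J

N = kg·m·s⁻².
Combining: N·m = (kg·m·s⁻²) · m = kg·m²·s⁻².
kg·m²·s⁻² is the base-SI form of the joule.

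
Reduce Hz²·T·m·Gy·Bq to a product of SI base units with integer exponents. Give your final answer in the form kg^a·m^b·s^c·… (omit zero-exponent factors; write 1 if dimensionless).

Hz = s⁻¹.
So Hz² = s⁻².
T = kg·s⁻²·A⁻¹.
Gy = m²·s⁻².
Bq = s⁻¹.
Combining: Hz²·T·m·Gy·Bq = s⁻² · (kg·s⁻²·A⁻¹) · m · (m²·s⁻²) · s⁻¹ = kg·m³·s⁻⁷·A⁻¹.

kg·m³·s⁻⁷·A⁻¹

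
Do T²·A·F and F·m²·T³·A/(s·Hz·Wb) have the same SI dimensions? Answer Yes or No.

Left side:
  T = Wb/m² (flux density = flux per area),
      = kg·s⁻²·A⁻¹.
  So T² = kg²·s⁻⁴·A⁻².
  F = C/V (capacitance = charge per voltage),
      = A·s/(kg·m²·s⁻³·A⁻¹) (substituting C and V),
      = kg⁻¹·m⁻²·s⁴·A².
  Combining: T²·A·F = (kg²·s⁻⁴·A⁻²) · A · (kg⁻¹·m⁻²·s⁴·A²) = kg·m⁻²·A.
Right side:
  F = kg⁻¹·m⁻²·s⁴·A².
  T = kg·s⁻²·A⁻¹.
  So T³ = kg³·s⁻⁶·A⁻³.
  Hz = s⁻¹.
  So Hz⁻¹ = s.
  Wb = kg·m²·s⁻²·A⁻¹.
  So Wb⁻¹ = kg⁻¹·m⁻²·s²·A.
  Combining: F·m²·s⁻¹·T³·Hz⁻¹·A·Wb⁻¹ = (kg⁻¹·m⁻²·s⁴·A²) · m² · s⁻¹ · (kg³·s⁻⁶·A⁻³) · s · A · (kg⁻¹·m⁻²·s²·A) = kg·m⁻²·A.
Both reduce to kg·m⁻²·A.

Yes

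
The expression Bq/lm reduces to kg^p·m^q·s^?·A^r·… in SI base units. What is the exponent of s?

lm = cd·sr = cd (luminous flux; sr is dimensionless).
So lm⁻¹ = cd⁻¹.
Bq = 1/s = s⁻¹ (activity is decays per second).
Combining: lm⁻¹·Bq = cd⁻¹ · s⁻¹ = s⁻¹·cd⁻¹.
The exponent of s is -1.

-1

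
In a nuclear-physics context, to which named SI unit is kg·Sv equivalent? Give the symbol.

Sv = J/kg (equivalent dose = energy per mass),
    = m²·s⁻².
Combining: kg·Sv = kg · (m²·s⁻²) = kg·m²·s⁻².
kg·m²·s⁻² is the base-SI form of the joule.

J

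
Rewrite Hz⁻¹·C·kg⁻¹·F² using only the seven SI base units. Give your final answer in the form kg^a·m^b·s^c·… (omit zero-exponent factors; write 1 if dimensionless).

kg⁻³·m⁻⁴·s¹⁰·A⁵

Hz = s⁻¹.
So Hz⁻¹ = s.
C = s·A.
F = kg⁻¹·m⁻²·s⁴·A².
So F² = kg⁻²·m⁻⁴·s⁸·A⁴.
Combining: Hz⁻¹·C·kg⁻¹·F² = s · (s·A) · kg⁻¹ · (kg⁻²·m⁻⁴·s⁸·A⁴) = kg⁻³·m⁻⁴·s¹⁰·A⁵.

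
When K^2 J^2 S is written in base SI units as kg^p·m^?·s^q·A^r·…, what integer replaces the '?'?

J = kg·m²·s⁻².
So J² = kg²·m⁴·s⁻⁴.
S = kg⁻¹·m⁻²·s³·A².
Combining: K²·J²·S = K² · (kg²·m⁴·s⁻⁴) · (kg⁻¹·m⁻²·s³·A²) = kg·m²·s⁻¹·A²·K².
The exponent of m is 2.

2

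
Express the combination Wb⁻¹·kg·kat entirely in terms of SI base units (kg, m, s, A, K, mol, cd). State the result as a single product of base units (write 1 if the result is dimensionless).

Wb = V·s (flux: a volt is a weber per second),
    = kg·m²·s⁻²·A⁻¹.
So Wb⁻¹ = kg⁻¹·m⁻²·s²·A.
kat = mol/s = s⁻¹·mol (catalytic activity).
Combining: Wb⁻¹·kg·kat = (kg⁻¹·m⁻²·s²·A) · kg · (s⁻¹·mol) = m⁻²·s·A·mol.

m⁻²·s·A·mol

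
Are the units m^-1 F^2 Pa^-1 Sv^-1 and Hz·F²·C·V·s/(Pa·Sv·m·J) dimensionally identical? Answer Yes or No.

Yes

Left side:
  F = C/V (capacitance = charge per voltage),
      = A·s/(kg·m²·s⁻³·A⁻¹) (substituting C and V),
      = kg⁻¹·m⁻²·s⁴·A².
  So F² = kg⁻²·m⁻⁴·s⁸·A⁴.
  Pa = N/m² (pressure = force per area),
      = kg·m⁻¹·s⁻².
  So Pa⁻¹ = kg⁻¹·m·s².
  Sv = J/kg (equivalent dose = energy per mass),
      = m²·s⁻².
  So Sv⁻¹ = m⁻²·s².
  Combining: m⁻¹·F²·Pa⁻¹·Sv⁻¹ = m⁻¹ · (kg⁻²·m⁻⁴·s⁸·A⁴) · (kg⁻¹·m·s²) · (m⁻²·s²) = kg⁻³·m⁻⁶·s¹²·A⁴.
Right side:
  Hz = 1/s = s⁻¹ (frequency is cycles per second).
  F = C/V (capacitance = charge per voltage),
      = A·s/(kg·m²·s⁻³·A⁻¹) (substituting C and V),
      = kg⁻¹·m⁻²·s⁴·A².
  So F² = kg⁻²·m⁻⁴·s⁸·A⁴.
  C = A·s = s·A (charge = current × time).
  V = W/A (potential = power per current),
      = kg·m²·s⁻³·A⁻¹.
  Pa = N/m² (pressure = force per area),
      = kg·m⁻¹·s⁻².
  So Pa⁻¹ = kg⁻¹·m·s².
  Sv = J/kg (equivalent dose = energy per mass),
      = m²·s⁻².
  So Sv⁻¹ = m⁻²·s².
  J = N·m (work = force × distance),
      = kg·m²·s⁻².
  So J⁻¹ = kg⁻¹·m⁻²·s².
  Combining: Hz·F²·C·V·Pa⁻¹·Sv⁻¹·m⁻¹·J⁻¹·s = s⁻¹ · (kg⁻²·m⁻⁴·s⁸·A⁴) · (s·A) · (kg·m²·s⁻³·A⁻¹) · (kg⁻¹·m·s²) · (m⁻²·s²) · m⁻¹ · (kg⁻¹·m⁻²·s²) · s = kg⁻³·m⁻⁶·s¹²·A⁴.
Both reduce to kg⁻³·m⁻⁶·s¹²·A⁴.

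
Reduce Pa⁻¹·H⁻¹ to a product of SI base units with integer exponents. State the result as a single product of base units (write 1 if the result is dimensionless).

Pa = N/m² (pressure = force per area),
    = kg·m⁻¹·s⁻².
So Pa⁻¹ = kg⁻¹·m·s².
H = Wb/A (inductance = flux per current),
    = kg·m²·s⁻²·A⁻².
So H⁻¹ = kg⁻¹·m⁻²·s²·A².
Combining: Pa⁻¹·H⁻¹ = (kg⁻¹·m·s²) · (kg⁻¹·m⁻²·s²·A²) = kg⁻²·m⁻¹·s⁴·A².

kg⁻²·m⁻¹·s⁴·A²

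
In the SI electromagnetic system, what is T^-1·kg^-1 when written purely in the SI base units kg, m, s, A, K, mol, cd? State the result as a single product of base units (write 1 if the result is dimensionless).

T = Wb/m² (flux density = flux per area),
    = kg·s⁻²·A⁻¹.
So T⁻¹ = kg⁻¹·s²·A.
Combining: T⁻¹·kg⁻¹ = (kg⁻¹·s²·A) · kg⁻¹ = kg⁻²·s²·A.

kg⁻²·s²·A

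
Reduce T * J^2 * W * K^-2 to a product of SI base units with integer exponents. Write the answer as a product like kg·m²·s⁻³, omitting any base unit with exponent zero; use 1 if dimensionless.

T = Wb/m² (flux density = flux per area),
    = kg·s⁻²·A⁻¹.
J = N·m (work = force × distance),
    = kg·m²·s⁻².
So J² = kg²·m⁴·s⁻⁴.
W = J/s (power = energy per time),
    = kg·m²·s⁻³.
Combining: T·J²·W·K⁻² = (kg·s⁻²·A⁻¹) · (kg²·m⁴·s⁻⁴) · (kg·m²·s⁻³) · K⁻² = kg⁴·m⁶·s⁻⁹·A⁻¹·K⁻².

kg⁴·m⁶·s⁻⁹·A⁻¹·K⁻²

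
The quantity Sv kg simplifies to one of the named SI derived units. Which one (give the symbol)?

J

Sv = J/kg (equivalent dose = energy per mass),
    = m²·s⁻².
Combining: Sv·kg = (m²·s⁻²) · kg = kg·m²·s⁻².
kg·m²·s⁻² is the base-SI form of the joule.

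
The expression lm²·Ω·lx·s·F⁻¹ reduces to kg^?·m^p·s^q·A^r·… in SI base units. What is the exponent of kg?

lm = cd.
So lm² = cd².
Ω = kg·m²·s⁻³·A⁻².
lx = m⁻²·cd.
F = kg⁻¹·m⁻²·s⁴·A².
So F⁻¹ = kg·m²·s⁻⁴·A⁻².
Combining: lm²·Ω·lx·s·F⁻¹ = cd² · (kg·m²·s⁻³·A⁻²) · (m⁻²·cd) · s · (kg·m²·s⁻⁴·A⁻²) = kg²·m²·s⁻⁶·A⁻⁴·cd³.
The exponent of kg is 2.

2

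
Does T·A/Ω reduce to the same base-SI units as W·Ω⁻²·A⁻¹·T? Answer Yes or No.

Yes

Left side:
  Ω = V/A (resistance = voltage per current),
      = kg·m²·s⁻³·A⁻².
  So Ω⁻¹ = kg⁻¹·m⁻²·s³·A².
  T = Wb/m² (flux density = flux per area),
      = kg·s⁻²·A⁻¹.
  Combining: Ω⁻¹·T·A = (kg⁻¹·m⁻²·s³·A²) · (kg·s⁻²·A⁻¹) · A = m⁻²·s·A².
Right side:
  W = J/s (power = energy per time),
      = kg·m²·s⁻³.
  Ω = V/A (resistance = voltage per current),
      = kg·m²·s⁻³·A⁻².
  So Ω⁻² = kg⁻²·m⁻⁴·s⁶·A⁴.
  T = Wb/m² (flux density = flux per area),
      = kg·s⁻²·A⁻¹.
  Combining: W·Ω⁻²·A⁻¹·T = (kg·m²·s⁻³) · (kg⁻²·m⁻⁴·s⁶·A⁴) · A⁻¹ · (kg·s⁻²·A⁻¹) = m⁻²·s·A².
Both reduce to m⁻²·s·A².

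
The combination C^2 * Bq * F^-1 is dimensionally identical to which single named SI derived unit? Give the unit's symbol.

W

C = s·A.
So C² = s²·A².
Bq = s⁻¹.
F = kg⁻¹·m⁻²·s⁴·A².
So F⁻¹ = kg·m²·s⁻⁴·A⁻².
Combining: C²·Bq·F⁻¹ = (s²·A²) · s⁻¹ · (kg·m²·s⁻⁴·A⁻²) = kg·m²·s⁻³.
kg·m²·s⁻³ is the base-SI form of the watt.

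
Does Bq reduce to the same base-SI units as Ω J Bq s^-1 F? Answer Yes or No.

Left side:
  Bq = s⁻¹.
Right side:
  Ω = kg·m²·s⁻³·A⁻².
  J = kg·m²·s⁻².
  Bq = s⁻¹.
  F = kg⁻¹·m⁻²·s⁴·A².
  Combining: Ω·J·Bq·s⁻¹·F = (kg·m²·s⁻³·A⁻²) · (kg·m²·s⁻²) · s⁻¹ · s⁻¹ · (kg⁻¹·m⁻²·s⁴·A²) = kg·m²·s⁻³.
Left is s⁻¹; right is kg·m²·s⁻³ — different.

No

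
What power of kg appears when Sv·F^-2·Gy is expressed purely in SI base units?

2

Sv = J/kg (equivalent dose = energy per mass),
    = m²·s⁻².
F = C/V (capacitance = charge per voltage),
    = A·s/(kg·m²·s⁻³·A⁻¹) (substituting C and V),
    = kg⁻¹·m⁻²·s⁴·A².
So F⁻² = kg²·m⁴·s⁻⁸·A⁻⁴.
Gy = J/kg (absorbed dose = energy per mass),
    = m²·s⁻².
Combining: Sv·F⁻²·Gy = (m²·s⁻²) · (kg²·m⁴·s⁻⁸·A⁻⁴) · (m²·s⁻²) = kg²·m⁸·s⁻¹²·A⁻⁴.
The exponent of kg is 2.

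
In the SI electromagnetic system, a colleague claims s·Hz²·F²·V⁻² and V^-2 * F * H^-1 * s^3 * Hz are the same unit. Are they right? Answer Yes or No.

No

Left side:
  Hz = 1/s = s⁻¹ (frequency is cycles per second).
  So Hz² = s⁻².
  F = C/V (capacitance = charge per voltage),
      = A·s/(kg·m²·s⁻³·A⁻¹) (substituting C and V),
      = kg⁻¹·m⁻²·s⁴·A².
  So F² = kg⁻²·m⁻⁴·s⁸·A⁴.
  V = W/A (potential = power per current),
      = kg·m²·s⁻³·A⁻¹.
  So V⁻² = kg⁻²·m⁻⁴·s⁶·A².
  Combining: s·Hz²·F²·V⁻² = s · s⁻² · (kg⁻²·m⁻⁴·s⁸·A⁴) · (kg⁻²·m⁻⁴·s⁶·A²) = kg⁻⁴·m⁻⁸·s¹³·A⁶.
Right side:
  V = kg·m²·s⁻³·A⁻¹.
  So V⁻² = kg⁻²·m⁻⁴·s⁶·A².
  F = kg⁻¹·m⁻²·s⁴·A².
  H = kg·m²·s⁻²·A⁻².
  So H⁻¹ = kg⁻¹·m⁻²·s²·A².
  Hz = s⁻¹.
  Combining: V⁻²·F·H⁻¹·s³·Hz = (kg⁻²·m⁻⁴·s⁶·A²) · (kg⁻¹·m⁻²·s⁴·A²) · (kg⁻¹·m⁻²·s²·A²) · s³ · s⁻¹ = kg⁻⁴·m⁻⁸·s¹⁴·A⁶.
Left is kg⁻⁴·m⁻⁸·s¹³·A⁶; right is kg⁻⁴·m⁻⁸·s¹⁴·A⁶ — different.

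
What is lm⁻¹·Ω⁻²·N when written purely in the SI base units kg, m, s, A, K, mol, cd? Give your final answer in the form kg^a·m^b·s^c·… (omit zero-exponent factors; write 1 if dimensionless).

kg⁻¹·m⁻³·s⁴·A⁴·cd⁻¹

lm = cd.
So lm⁻¹ = cd⁻¹.
Ω = kg·m²·s⁻³·A⁻².
So Ω⁻² = kg⁻²·m⁻⁴·s⁶·A⁴.
N = kg·m·s⁻².
Combining: lm⁻¹·Ω⁻²·N = cd⁻¹ · (kg⁻²·m⁻⁴·s⁶·A⁴) · (kg·m·s⁻²) = kg⁻¹·m⁻³·s⁴·A⁴·cd⁻¹.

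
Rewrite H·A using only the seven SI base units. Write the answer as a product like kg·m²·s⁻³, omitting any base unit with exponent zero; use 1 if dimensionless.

kg·m²·s⁻²·A⁻¹

H = kg·m²·s⁻²·A⁻².
Combining: H·A = (kg·m²·s⁻²·A⁻²) · A = kg·m²·s⁻²·A⁻¹.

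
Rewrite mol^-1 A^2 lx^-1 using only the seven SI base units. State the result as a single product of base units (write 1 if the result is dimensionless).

lx = lm/m² (illuminance = luminous flux per area),
    = m⁻²·cd.
So lx⁻¹ = m²·cd⁻¹.
Combining: mol⁻¹·A²·lx⁻¹ = mol⁻¹ · A² · (m²·cd⁻¹) = m²·A²·mol⁻¹·cd⁻¹.

m²·A²·mol⁻¹·cd⁻¹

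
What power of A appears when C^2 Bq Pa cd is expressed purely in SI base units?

C = A·s = s·A (charge = current × time).
So C² = s²·A².
Bq = 1/s = s⁻¹ (activity is decays per second).
Pa = N/m² (pressure = force per area),
    = kg·m⁻¹·s⁻².
Combining: C²·Bq·Pa·cd = (s²·A²) · s⁻¹ · (kg·m⁻¹·s⁻²) · cd = kg·m⁻¹·s⁻¹·A²·cd.
The exponent of A is 2.

2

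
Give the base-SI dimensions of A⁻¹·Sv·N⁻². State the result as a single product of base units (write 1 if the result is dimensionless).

Sv = J/kg (equivalent dose = energy per mass),
    = m²·s⁻².
N = kg·m/s² = kg·m·s⁻² (force = mass × acceleration).
So N⁻² = kg⁻²·m⁻²·s⁴.
Combining: A⁻¹·Sv·N⁻² = A⁻¹ · (m²·s⁻²) · (kg⁻²·m⁻²·s⁴) = kg⁻²·s²·A⁻¹.

kg⁻²·s²·A⁻¹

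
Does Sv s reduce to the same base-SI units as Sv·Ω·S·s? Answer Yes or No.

Yes

Left side:
  Sv = m²·s⁻².
  Combining: Sv·s = (m²·s⁻²) · s = m²·s⁻¹.
Right side:
  Sv = J/kg (equivalent dose = energy per mass),
      = m²·s⁻².
  Ω = V/A (resistance = voltage per current),
      = kg·m²·s⁻³·A⁻².
  S = 1/Ω (conductance is reciprocal resistance),
      = kg⁻¹·m⁻²·s³·A².
  Combining: Sv·Ω·S·s = (m²·s⁻²) · (kg·m²·s⁻³·A⁻²) · (kg⁻¹·m⁻²·s³·A²) · s = m²·s⁻¹.
Both reduce to m²·s⁻¹.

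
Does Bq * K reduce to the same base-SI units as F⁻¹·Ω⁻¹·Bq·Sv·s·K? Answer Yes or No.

Left side:
  Bq = 1/s = s⁻¹ (activity is decays per second).
  Combining: Bq·K = s⁻¹ · K = s⁻¹·K.
Right side:
  F = kg⁻¹·m⁻²·s⁴·A².
  So F⁻¹ = kg·m²·s⁻⁴·A⁻².
  Ω = kg·m²·s⁻³·A⁻².
  So Ω⁻¹ = kg⁻¹·m⁻²·s³·A².
  Bq = s⁻¹.
  Sv = m²·s⁻².
  Combining: F⁻¹·Ω⁻¹·Bq·Sv·s·K = (kg·m²·s⁻⁴·A⁻²) · (kg⁻¹·m⁻²·s³·A²) · s⁻¹ · (m²·s⁻²) · s · K = m²·s⁻³·K.
Left is s⁻¹·K; right is m²·s⁻³·K — different.

No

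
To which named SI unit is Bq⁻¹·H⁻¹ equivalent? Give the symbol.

Bq = 1/s = s⁻¹ (activity is decays per second).
So Bq⁻¹ = s.
H = Wb/A (inductance = flux per current),
    = kg·m²·s⁻²·A⁻².
So H⁻¹ = kg⁻¹·m⁻²·s²·A².
Combining: Bq⁻¹·H⁻¹ = s · (kg⁻¹·m⁻²·s²·A²) = kg⁻¹·m⁻²·s³·A².
kg⁻¹·m⁻²·s³·A² is the base-SI form of the siemens.

S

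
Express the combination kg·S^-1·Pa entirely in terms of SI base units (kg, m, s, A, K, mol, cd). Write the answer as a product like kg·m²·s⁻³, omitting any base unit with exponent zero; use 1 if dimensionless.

S = 1/Ω (conductance is reciprocal resistance),
    = kg⁻¹·m⁻²·s³·A².
So S⁻¹ = kg·m²·s⁻³·A⁻².
Pa = N/m² (pressure = force per area),
    = kg·m⁻¹·s⁻².
Combining: kg·S⁻¹·Pa = kg · (kg·m²·s⁻³·A⁻²) · (kg·m⁻¹·s⁻²) = kg³·m·s⁻⁵·A⁻².

kg³·m·s⁻⁵·A⁻²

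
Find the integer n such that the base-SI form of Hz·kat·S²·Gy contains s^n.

2

Hz = 1/s = s⁻¹ (frequency is cycles per second).
kat = mol/s = s⁻¹·mol (catalytic activity).
S = 1/Ω (conductance is reciprocal resistance),
    = kg⁻¹·m⁻²·s³·A².
So S² = kg⁻²·m⁻⁴·s⁶·A⁴.
Gy = J/kg (absorbed dose = energy per mass),
    = m²·s⁻².
Combining: Hz·kat·S²·Gy = s⁻¹ · (s⁻¹·mol) · (kg⁻²·m⁻⁴·s⁶·A⁴) · (m²·s⁻²) = kg⁻²·m⁻²·s²·A⁴·mol.
The exponent of s is 2.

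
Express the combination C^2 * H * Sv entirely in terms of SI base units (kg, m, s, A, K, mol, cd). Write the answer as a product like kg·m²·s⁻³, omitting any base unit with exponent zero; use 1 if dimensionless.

kg·m⁴·s⁻²

C = s·A.
So C² = s²·A².
H = kg·m²·s⁻²·A⁻².
Sv = m²·s⁻².
Combining: C²·H·Sv = (s²·A²) · (kg·m²·s⁻²·A⁻²) · (m²·s⁻²) = kg·m⁴·s⁻².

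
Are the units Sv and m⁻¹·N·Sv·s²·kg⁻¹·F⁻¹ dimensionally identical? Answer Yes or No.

Left side:
  Sv = J/kg (equivalent dose = energy per mass),
      = m²·s⁻².
Right side:
  N = kg·m·s⁻².
  Sv = m²·s⁻².
  F = kg⁻¹·m⁻²·s⁴·A².
  So F⁻¹ = kg·m²·s⁻⁴·A⁻².
  Combining: m⁻¹·N·Sv·s²·kg⁻¹·F⁻¹ = m⁻¹ · (kg·m·s⁻²) · (m²·s⁻²) · s² · kg⁻¹ · (kg·m²·s⁻⁴·A⁻²) = kg·m⁴·s⁻⁶·A⁻².
Left is m²·s⁻²; right is kg·m⁴·s⁻⁶·A⁻² — different.

No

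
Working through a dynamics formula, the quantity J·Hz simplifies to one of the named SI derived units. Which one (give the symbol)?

W

J = kg·m²·s⁻².
Hz = s⁻¹.
Combining: J·Hz = (kg·m²·s⁻²) · s⁻¹ = kg·m²·s⁻³.
kg·m²·s⁻³ is the base-SI form of the watt.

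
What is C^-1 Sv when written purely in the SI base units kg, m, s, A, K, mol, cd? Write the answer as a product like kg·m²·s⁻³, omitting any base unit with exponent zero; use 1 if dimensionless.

m²·s⁻³·A⁻¹

C = A·s = s·A (charge = current × time).
So C⁻¹ = s⁻¹·A⁻¹.
Sv = J/kg (equivalent dose = energy per mass),
    = m²·s⁻².
Combining: C⁻¹·Sv = (s⁻¹·A⁻¹) · (m²·s⁻²) = m²·s⁻³·A⁻¹.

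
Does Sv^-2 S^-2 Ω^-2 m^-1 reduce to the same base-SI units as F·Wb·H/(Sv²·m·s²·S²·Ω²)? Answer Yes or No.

Left side:
  Sv = J/kg (equivalent dose = energy per mass),
      = m²·s⁻².
  So Sv⁻² = m⁻⁴·s⁴.
  S = 1/Ω (conductance is reciprocal resistance),
      = kg⁻¹·m⁻²·s³·A².
  So S⁻² = kg²·m⁴·s⁻⁶·A⁻⁴.
  Ω = V/A (resistance = voltage per current),
      = kg·m²·s⁻³·A⁻².
  So Ω⁻² = kg⁻²·m⁻⁴·s⁶·A⁴.
  Combining: Sv⁻²·S⁻²·Ω⁻²·m⁻¹ = (m⁻⁴·s⁴) · (kg²·m⁴·s⁻⁶·A⁻⁴) · (kg⁻²·m⁻⁴·s⁶·A⁴) · m⁻¹ = m⁻⁵·s⁴.
Right side:
  F = C/V (capacitance = charge per voltage),
      = A·s/(kg·m²·s⁻³·A⁻¹) (substituting C and V),
      = kg⁻¹·m⁻²·s⁴·A².
  Sv = J/kg (equivalent dose = energy per mass),
      = m²·s⁻².
  So Sv⁻² = m⁻⁴·s⁴.
  Wb = V·s (flux: a volt is a weber per second),
      = kg·m²·s⁻²·A⁻¹.
  H = Wb/A (inductance = flux per current),
      = kg·m²·s⁻²·A⁻².
  S = 1/Ω (conductance is reciprocal resistance),
      = kg⁻¹·m⁻²·s³·A².
  So S⁻² = kg²·m⁴·s⁻⁶·A⁻⁴.
  Ω = V/A (resistance = voltage per current),
      = kg·m²·s⁻³·A⁻².
  So Ω⁻² = kg⁻²·m⁻⁴·s⁶·A⁴.
  Combining: F·Sv⁻²·Wb·H·m⁻¹·s⁻²·S⁻²·Ω⁻² = (kg⁻¹·m⁻²·s⁴·A²) · (m⁻⁴·s⁴) · (kg·m²·s⁻²·A⁻¹) · (kg·m²·s⁻²·A⁻²) · m⁻¹ · s⁻² · (kg²·m⁴·s⁻⁶·A⁻⁴) · (kg⁻²·m⁻⁴·s⁶·A⁴) = kg·m⁻³·s²·A⁻¹.
Left is m⁻⁵·s⁴; right is kg·m⁻³·s²·A⁻¹ — different.

No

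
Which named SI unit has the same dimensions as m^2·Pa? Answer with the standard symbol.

Pa = N/m² (pressure = force per area),
    = kg·m⁻¹·s⁻².
Combining: m²·Pa = m² · (kg·m⁻¹·s⁻²) = kg·m·s⁻².
kg·m·s⁻² is the base-SI form of the newton.

N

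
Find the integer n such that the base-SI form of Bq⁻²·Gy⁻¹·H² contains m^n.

Bq = 1/s = s⁻¹ (activity is decays per second).
So Bq⁻² = s².
Gy = J/kg (absorbed dose = energy per mass),
    = m²·s⁻².
So Gy⁻¹ = m⁻²·s².
H = Wb/A (inductance = flux per current),
    = kg·m²·s⁻²·A⁻².
So H² = kg²·m⁴·s⁻⁴·A⁻⁴.
Combining: Bq⁻²·Gy⁻¹·H² = s² · (m⁻²·s²) · (kg²·m⁴·s⁻⁴·A⁻⁴) = kg²·m²·A⁻⁴.
The exponent of m is 2.

2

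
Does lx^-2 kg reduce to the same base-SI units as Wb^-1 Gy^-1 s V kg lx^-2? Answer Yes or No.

No

Left side:
  lx = lm/m² (illuminance = luminous flux per area),
      = m⁻²·cd.
  So lx⁻² = m⁴·cd⁻².
  Combining: lx⁻²·kg = (m⁴·cd⁻²) · kg = kg·m⁴·cd⁻².
Right side:
  Wb = kg·m²·s⁻²·A⁻¹.
  So Wb⁻¹ = kg⁻¹·m⁻²·s²·A.
  Gy = m²·s⁻².
  So Gy⁻¹ = m⁻²·s².
  V = kg·m²·s⁻³·A⁻¹.
  lx = m⁻²·cd.
  So lx⁻² = m⁴·cd⁻².
  Combining: Wb⁻¹·Gy⁻¹·s·V·kg·lx⁻² = (kg⁻¹·m⁻²·s²·A) · (m⁻²·s²) · s · (kg·m²·s⁻³·A⁻¹) · kg · (m⁴·cd⁻²) = kg·m²·s²·cd⁻².
Left is kg·m⁴·cd⁻²; right is kg·m²·s²·cd⁻² — different.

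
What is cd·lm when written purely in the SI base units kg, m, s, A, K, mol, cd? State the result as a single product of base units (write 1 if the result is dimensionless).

lm = cd·sr = cd (luminous flux; sr is dimensionless).
Combining: cd·lm = cd · cd = cd².

cd²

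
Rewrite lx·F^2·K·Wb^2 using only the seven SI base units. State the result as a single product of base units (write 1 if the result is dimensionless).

lx = m⁻²·cd.
F = kg⁻¹·m⁻²·s⁴·A².
So F² = kg⁻²·m⁻⁴·s⁸·A⁴.
Wb = kg·m²·s⁻²·A⁻¹.
So Wb² = kg²·m⁴·s⁻⁴·A⁻².
Combining: lx·F²·K·Wb² = (m⁻²·cd) · (kg⁻²·m⁻⁴·s⁸·A⁴) · K · (kg²·m⁴·s⁻⁴·A⁻²) = m⁻²·s⁴·A²·K·cd.

m⁻²·s⁴·A²·K·cd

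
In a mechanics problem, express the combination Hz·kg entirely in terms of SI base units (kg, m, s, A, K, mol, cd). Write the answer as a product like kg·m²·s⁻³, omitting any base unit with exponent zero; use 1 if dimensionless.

Hz = s⁻¹.
Combining: Hz·kg = s⁻¹ · kg = kg·s⁻¹.

kg·s⁻¹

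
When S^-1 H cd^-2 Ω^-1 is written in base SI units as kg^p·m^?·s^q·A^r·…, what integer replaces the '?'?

S = 1/Ω (conductance is reciprocal resistance),
    = kg⁻¹·m⁻²·s³·A².
So S⁻¹ = kg·m²·s⁻³·A⁻².
H = Wb/A (inductance = flux per current),
    = kg·m²·s⁻²·A⁻².
Ω = V/A (resistance = voltage per current),
    = kg·m²·s⁻³·A⁻².
So Ω⁻¹ = kg⁻¹·m⁻²·s³·A².
Combining: S⁻¹·H·cd⁻²·Ω⁻¹ = (kg·m²·s⁻³·A⁻²) · (kg·m²·s⁻²·A⁻²) · cd⁻² · (kg⁻¹·m⁻²·s³·A²) = kg·m²·s⁻²·A⁻²·cd⁻².
The exponent of m is 2.

2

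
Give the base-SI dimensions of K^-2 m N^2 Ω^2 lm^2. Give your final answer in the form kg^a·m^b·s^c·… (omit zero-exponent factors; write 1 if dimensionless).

N = kg·m/s² = kg·m·s⁻² (force = mass × acceleration).
So N² = kg²·m²·s⁻⁴.
Ω = V/A (resistance = voltage per current),
    = kg·m²·s⁻³·A⁻².
So Ω² = kg²·m⁴·s⁻⁶·A⁻⁴.
lm = cd·sr = cd (luminous flux; sr is dimensionless).
So lm² = cd².
Combining: K⁻²·m·N²·Ω²·lm² = K⁻² · m · (kg²·m²·s⁻⁴) · (kg²·m⁴·s⁻⁶·A⁻⁴) · cd² = kg⁴·m⁷·s⁻¹⁰·A⁻⁴·K⁻²·cd².

kg⁴·m⁷·s⁻¹⁰·A⁻⁴·K⁻²·cd²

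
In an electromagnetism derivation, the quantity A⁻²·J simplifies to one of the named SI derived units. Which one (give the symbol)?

H

J = kg·m²·s⁻².
Combining: A⁻²·J = A⁻² · (kg·m²·s⁻²) = kg·m²·s⁻²·A⁻².
kg·m²·s⁻²·A⁻² is the base-SI form of the henry.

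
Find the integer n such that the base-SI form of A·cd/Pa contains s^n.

Pa = N/m² (pressure = force per area),
    = kg·m⁻¹·s⁻².
So Pa⁻¹ = kg⁻¹·m·s².
Combining: A·cd·Pa⁻¹ = A · cd · (kg⁻¹·m·s²) = kg⁻¹·m·s²·A·cd.
The exponent of s is 2.

2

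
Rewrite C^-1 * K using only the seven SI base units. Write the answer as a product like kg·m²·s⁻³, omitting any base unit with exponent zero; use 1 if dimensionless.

C = s·A.
So C⁻¹ = s⁻¹·A⁻¹.
Combining: C⁻¹·K = (s⁻¹·A⁻¹) · K = s⁻¹·A⁻¹·K.

s⁻¹·A⁻¹·K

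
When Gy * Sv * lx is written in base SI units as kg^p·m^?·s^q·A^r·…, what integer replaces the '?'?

Gy = J/kg (absorbed dose = energy per mass),
    = m²·s⁻².
Sv = J/kg (equivalent dose = energy per mass),
    = m²·s⁻².
lx = lm/m² (illuminance = luminous flux per area),
    = m⁻²·cd.
Combining: Gy·Sv·lx = (m²·s⁻²) · (m²·s⁻²) · (m⁻²·cd) = m²·s⁻⁴·cd.
The exponent of m is 2.

2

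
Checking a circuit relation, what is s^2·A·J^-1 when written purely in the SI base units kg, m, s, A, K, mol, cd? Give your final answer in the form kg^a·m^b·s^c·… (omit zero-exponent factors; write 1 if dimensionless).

J = N·m (work = force × distance),
    = kg·m²·s⁻².
So J⁻¹ = kg⁻¹·m⁻²·s².
Combining: s²·A·J⁻¹ = s² · A · (kg⁻¹·m⁻²·s²) = kg⁻¹·m⁻²·s⁴·A.

kg⁻¹·m⁻²·s⁴·A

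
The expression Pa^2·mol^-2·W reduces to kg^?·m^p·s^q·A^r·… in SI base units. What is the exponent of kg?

Pa = kg·m⁻¹·s⁻².
So Pa² = kg²·m⁻²·s⁻⁴.
W = kg·m²·s⁻³.
Combining: Pa²·mol⁻²·W = (kg²·m⁻²·s⁻⁴) · mol⁻² · (kg·m²·s⁻³) = kg³·s⁻⁷·mol⁻².
The exponent of kg is 3.

3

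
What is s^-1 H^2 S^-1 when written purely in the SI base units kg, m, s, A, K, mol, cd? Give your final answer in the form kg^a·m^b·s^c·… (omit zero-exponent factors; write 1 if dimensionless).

kg³·m⁶·s⁻⁸·A⁻⁶

H = kg·m²·s⁻²·A⁻².
So H² = kg²·m⁴·s⁻⁴·A⁻⁴.
S = kg⁻¹·m⁻²·s³·A².
So S⁻¹ = kg·m²·s⁻³·A⁻².
Combining: s⁻¹·H²·S⁻¹ = s⁻¹ · (kg²·m⁴·s⁻⁴·A⁻⁴) · (kg·m²·s⁻³·A⁻²) = kg³·m⁶·s⁻⁸·A⁻⁶.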